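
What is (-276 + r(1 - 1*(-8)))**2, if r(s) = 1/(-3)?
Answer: 687241/9 ≈ 76360.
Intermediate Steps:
r(s) = -1/3
(-276 + r(1 - 1*(-8)))**2 = (-276 - 1/3)**2 = (-829/3)**2 = 687241/9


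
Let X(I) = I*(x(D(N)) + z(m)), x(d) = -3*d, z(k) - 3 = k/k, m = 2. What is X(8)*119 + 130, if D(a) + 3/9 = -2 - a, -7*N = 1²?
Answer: 10194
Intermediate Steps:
N = -⅐ (N = -⅐*1² = -⅐*1 = -⅐ ≈ -0.14286)
D(a) = -7/3 - a (D(a) = -⅓ + (-2 - a) = -7/3 - a)
z(k) = 4 (z(k) = 3 + k/k = 3 + 1 = 4)
X(I) = 74*I/7 (X(I) = I*(-3*(-7/3 - 1*(-⅐)) + 4) = I*(-3*(-7/3 + ⅐) + 4) = I*(-3*(-46/21) + 4) = I*(46/7 + 4) = I*(74/7) = 74*I/7)
X(8)*119 + 130 = ((74/7)*8)*119 + 130 = (592/7)*119 + 130 = 10064 + 130 = 10194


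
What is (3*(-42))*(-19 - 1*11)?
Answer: 3780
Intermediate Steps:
(3*(-42))*(-19 - 1*11) = -126*(-19 - 11) = -126*(-30) = 3780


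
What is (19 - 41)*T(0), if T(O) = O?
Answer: 0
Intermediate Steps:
(19 - 41)*T(0) = (19 - 41)*0 = -22*0 = 0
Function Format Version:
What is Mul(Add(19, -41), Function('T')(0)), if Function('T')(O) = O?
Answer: 0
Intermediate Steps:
Mul(Add(19, -41), Function('T')(0)) = Mul(Add(19, -41), 0) = Mul(-22, 0) = 0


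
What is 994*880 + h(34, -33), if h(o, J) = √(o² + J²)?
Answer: 874720 + √2245 ≈ 8.7477e+5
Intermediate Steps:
h(o, J) = √(J² + o²)
994*880 + h(34, -33) = 994*880 + √((-33)² + 34²) = 874720 + √(1089 + 1156) = 874720 + √2245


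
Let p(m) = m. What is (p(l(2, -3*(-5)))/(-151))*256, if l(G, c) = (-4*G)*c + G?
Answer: 30208/151 ≈ 200.05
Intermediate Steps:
l(G, c) = G - 4*G*c (l(G, c) = -4*G*c + G = G - 4*G*c)
(p(l(2, -3*(-5)))/(-151))*256 = ((2*(1 - (-12)*(-5)))/(-151))*256 = ((2*(1 - 4*15))*(-1/151))*256 = ((2*(1 - 60))*(-1/151))*256 = ((2*(-59))*(-1/151))*256 = -118*(-1/151)*256 = (118/151)*256 = 30208/151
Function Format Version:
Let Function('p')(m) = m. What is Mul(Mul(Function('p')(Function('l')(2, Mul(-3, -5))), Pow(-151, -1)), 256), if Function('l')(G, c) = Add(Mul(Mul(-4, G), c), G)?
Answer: Rational(30208, 151) ≈ 200.05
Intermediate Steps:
Function('l')(G, c) = Add(G, Mul(-4, G, c)) (Function('l')(G, c) = Add(Mul(-4, G, c), G) = Add(G, Mul(-4, G, c)))
Mul(Mul(Function('p')(Function('l')(2, Mul(-3, -5))), Pow(-151, -1)), 256) = Mul(Mul(Mul(2, Add(1, Mul(-4, Mul(-3, -5)))), Pow(-151, -1)), 256) = Mul(Mul(Mul(2, Add(1, Mul(-4, 15))), Rational(-1, 151)), 256) = Mul(Mul(Mul(2, Add(1, -60)), Rational(-1, 151)), 256) = Mul(Mul(Mul(2, -59), Rational(-1, 151)), 256) = Mul(Mul(-118, Rational(-1, 151)), 256) = Mul(Rational(118, 151), 256) = Rational(30208, 151)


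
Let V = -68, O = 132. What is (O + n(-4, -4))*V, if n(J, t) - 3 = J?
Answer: -8908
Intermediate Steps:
n(J, t) = 3 + J
(O + n(-4, -4))*V = (132 + (3 - 4))*(-68) = (132 - 1)*(-68) = 131*(-68) = -8908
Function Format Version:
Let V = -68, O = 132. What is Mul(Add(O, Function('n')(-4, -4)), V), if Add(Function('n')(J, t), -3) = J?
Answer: -8908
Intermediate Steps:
Function('n')(J, t) = Add(3, J)
Mul(Add(O, Function('n')(-4, -4)), V) = Mul(Add(132, Add(3, -4)), -68) = Mul(Add(132, -1), -68) = Mul(131, -68) = -8908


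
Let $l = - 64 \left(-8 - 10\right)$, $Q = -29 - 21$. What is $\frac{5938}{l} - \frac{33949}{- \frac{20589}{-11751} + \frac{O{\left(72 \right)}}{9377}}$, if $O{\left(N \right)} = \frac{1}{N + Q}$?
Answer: $- \frac{195024453970481}{10067908544} \approx -19371.0$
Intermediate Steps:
$Q = -50$
$l = 1152$ ($l = \left(-64\right) \left(-18\right) = 1152$)
$O{\left(N \right)} = \frac{1}{-50 + N}$ ($O{\left(N \right)} = \frac{1}{N - 50} = \frac{1}{-50 + N}$)
$\frac{5938}{l} - \frac{33949}{- \frac{20589}{-11751} + \frac{O{\left(72 \right)}}{9377}} = \frac{5938}{1152} - \frac{33949}{- \frac{20589}{-11751} + \frac{1}{\left(-50 + 72\right) 9377}} = 5938 \cdot \frac{1}{1152} - \frac{33949}{\left(-20589\right) \left(- \frac{1}{11751}\right) + \frac{1}{22} \cdot \frac{1}{9377}} = \frac{2969}{576} - \frac{33949}{\frac{6863}{3917} + \frac{1}{22} \cdot \frac{1}{9377}} = \frac{2969}{576} - \frac{33949}{\frac{6863}{3917} + \frac{1}{206294}} = \frac{2969}{576} - \frac{33949}{\frac{1415799639}{808053598}} = \frac{2969}{576} - \frac{27432611598502}{1415799639} = - \frac{195024453970481}{10067908544}$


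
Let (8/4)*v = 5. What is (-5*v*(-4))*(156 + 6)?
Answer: 8100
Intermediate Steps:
v = 5/2 (v = (½)*5 = 5/2 ≈ 2.5000)
(-5*v*(-4))*(156 + 6) = (-5*5/2*(-4))*(156 + 6) = -25/2*(-4)*162 = 50*162 = 8100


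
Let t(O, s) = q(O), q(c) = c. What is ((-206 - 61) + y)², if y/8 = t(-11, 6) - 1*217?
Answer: 4372281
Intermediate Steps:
t(O, s) = O
y = -1824 (y = 8*(-11 - 1*217) = 8*(-11 - 217) = 8*(-228) = -1824)
((-206 - 61) + y)² = ((-206 - 61) - 1824)² = (-267 - 1824)² = (-2091)² = 4372281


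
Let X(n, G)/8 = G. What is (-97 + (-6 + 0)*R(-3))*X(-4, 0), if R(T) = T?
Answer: 0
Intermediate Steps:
X(n, G) = 8*G
(-97 + (-6 + 0)*R(-3))*X(-4, 0) = (-97 + (-6 + 0)*(-3))*(8*0) = (-97 - 6*(-3))*0 = (-97 + 18)*0 = -79*0 = 0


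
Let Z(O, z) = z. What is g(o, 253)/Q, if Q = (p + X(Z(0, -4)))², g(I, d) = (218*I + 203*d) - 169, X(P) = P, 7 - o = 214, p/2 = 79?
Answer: 1516/5929 ≈ 0.25569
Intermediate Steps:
p = 158 (p = 2*79 = 158)
o = -207 (o = 7 - 1*214 = 7 - 214 = -207)
g(I, d) = -169 + 203*d + 218*I (g(I, d) = (203*d + 218*I) - 169 = -169 + 203*d + 218*I)
Q = 23716 (Q = (158 - 4)² = 154² = 23716)
g(o, 253)/Q = (-169 + 203*253 + 218*(-207))/23716 = (-169 + 51359 - 45126)*(1/23716) = 6064*(1/23716) = 1516/5929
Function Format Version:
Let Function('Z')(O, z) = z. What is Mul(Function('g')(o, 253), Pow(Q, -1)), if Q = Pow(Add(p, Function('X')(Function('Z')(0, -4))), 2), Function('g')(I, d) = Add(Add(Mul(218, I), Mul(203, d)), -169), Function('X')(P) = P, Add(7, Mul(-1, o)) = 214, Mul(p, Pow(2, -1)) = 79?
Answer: Rational(1516, 5929) ≈ 0.25569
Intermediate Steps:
p = 158 (p = Mul(2, 79) = 158)
o = -207 (o = Add(7, Mul(-1, 214)) = Add(7, -214) = -207)
Function('g')(I, d) = Add(-169, Mul(203, d), Mul(218, I)) (Function('g')(I, d) = Add(Add(Mul(203, d), Mul(218, I)), -169) = Add(-169, Mul(203, d), Mul(218, I)))
Q = 23716 (Q = Pow(Add(158, -4), 2) = Pow(154, 2) = 23716)
Mul(Function('g')(o, 253), Pow(Q, -1)) = Mul(Add(-169, Mul(203, 253), Mul(218, -207)), Pow(23716, -1)) = Mul(Add(-169, 51359, -45126), Rational(1, 23716)) = Mul(6064, Rational(1, 23716)) = Rational(1516, 5929)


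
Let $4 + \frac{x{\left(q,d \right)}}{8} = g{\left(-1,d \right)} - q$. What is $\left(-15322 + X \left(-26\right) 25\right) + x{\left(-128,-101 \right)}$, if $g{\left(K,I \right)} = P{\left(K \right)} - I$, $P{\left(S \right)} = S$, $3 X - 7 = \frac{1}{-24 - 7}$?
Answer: $- \frac{466230}{31} \approx -15040.0$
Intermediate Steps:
$X = \frac{72}{31}$ ($X = \frac{7}{3} + \frac{1}{3 \left(-24 - 7\right)} = \frac{7}{3} + \frac{1}{3 \left(-31\right)} = \frac{7}{3} + \frac{1}{3} \left(- \frac{1}{31}\right) = \frac{7}{3} - \frac{1}{93} = \frac{72}{31} \approx 2.3226$)
$g{\left(K,I \right)} = K - I$
$x{\left(q,d \right)} = -40 - 8 d - 8 q$ ($x{\left(q,d \right)} = -32 + 8 \left(\left(-1 - d\right) - q\right) = -32 + 8 \left(-1 - d - q\right) = -32 - \left(8 + 8 d + 8 q\right) = -40 - 8 d - 8 q$)
$\left(-15322 + X \left(-26\right) 25\right) + x{\left(-128,-101 \right)} = \left(-15322 + \frac{72}{31} \left(-26\right) 25\right) - -1792 = \left(-15322 - \frac{46800}{31}\right) + \left(-40 + 808 + 1024\right) = \left(-15322 - \frac{46800}{31}\right) + 1792 = - \frac{521782}{31} + 1792 = - \frac{466230}{31}$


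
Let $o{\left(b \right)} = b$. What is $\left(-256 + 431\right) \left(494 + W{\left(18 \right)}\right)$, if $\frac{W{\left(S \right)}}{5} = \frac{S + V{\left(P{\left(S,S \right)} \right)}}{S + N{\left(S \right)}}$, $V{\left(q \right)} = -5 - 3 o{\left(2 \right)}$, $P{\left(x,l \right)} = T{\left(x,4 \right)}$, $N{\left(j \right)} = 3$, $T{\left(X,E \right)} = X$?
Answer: $\frac{260225}{3} \approx 86742.0$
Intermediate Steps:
$P{\left(x,l \right)} = x$
$V{\left(q \right)} = -11$ ($V{\left(q \right)} = -5 - 6 = -11$)
$W{\left(S \right)} = \frac{5 \left(-11 + S\right)}{3 + S}$ ($W{\left(S \right)} = 5 \frac{S - 11}{S + 3} = 5 \frac{-11 + S}{3 + S} = \frac{5 \left(-11 + S\right)}{3 + S}$)
$\left(-256 + 431\right) \left(494 + W{\left(18 \right)}\right) = \left(-256 + 431\right) \left(494 + \frac{5 \left(-11 + 18\right)}{3 + 18}\right) = 175 \left(494 + 5 \cdot \frac{1}{21} \cdot 7\right) = 175 \left(494 + \frac{5}{3}\right) = 175 \cdot \frac{1487}{3} = \frac{260225}{3}$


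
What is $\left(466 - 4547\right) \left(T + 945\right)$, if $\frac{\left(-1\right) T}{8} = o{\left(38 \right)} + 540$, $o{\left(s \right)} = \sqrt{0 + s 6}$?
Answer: $13773375 + 65296 \sqrt{57} \approx 1.4266 \cdot 10^{7}$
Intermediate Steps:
$o{\left(s \right)} = \sqrt{6} \sqrt{s}$ ($o{\left(s \right)} = \sqrt{0 + 6 s} = \sqrt{6 s} = \sqrt{6} \sqrt{s}$)
$T = -4320 - 16 \sqrt{57}$ ($T = - 8 \left(\sqrt{6} \sqrt{38} + 540\right) = - 8 \left(2 \sqrt{57} + 540\right) = - 8 \left(540 + 2 \sqrt{57}\right) = -4320 - 16 \sqrt{57} \approx -4440.8$)
$\left(466 - 4547\right) \left(T + 945\right) = \left(466 - 4547\right) \left(\left(-4320 - 16 \sqrt{57}\right) + 945\right) = - 4081 \left(-3375 - 16 \sqrt{57}\right) = 13773375 + 65296 \sqrt{57}$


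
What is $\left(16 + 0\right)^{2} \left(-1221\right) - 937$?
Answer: $-313513$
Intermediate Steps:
$\left(16 + 0\right)^{2} \left(-1221\right) - 937 = 16^{2} \left(-1221\right) - 937 = 256 \left(-1221\right) - 937 = -312576 - 937 = -313513$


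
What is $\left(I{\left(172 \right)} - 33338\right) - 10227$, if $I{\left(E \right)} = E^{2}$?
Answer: $-13981$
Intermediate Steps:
$\left(I{\left(172 \right)} - 33338\right) - 10227 = \left(172^{2} - 33338\right) - 10227 = \left(29584 - 33338\right) - 10227 = -3754 - 10227 = -13981$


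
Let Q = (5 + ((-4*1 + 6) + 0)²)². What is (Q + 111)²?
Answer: 36864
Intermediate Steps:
Q = 81 (Q = (5 + ((-4 + 6) + 0)²)² = (5 + (2 + 0)²)² = (5 + 2²)² = (5 + 4)² = 9² = 81)
(Q + 111)² = (81 + 111)² = 192² = 36864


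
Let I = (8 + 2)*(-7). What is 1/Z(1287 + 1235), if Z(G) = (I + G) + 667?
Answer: 1/3119 ≈ 0.00032062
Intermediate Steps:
I = -70 (I = 10*(-7) = -70)
Z(G) = 597 + G (Z(G) = (-70 + G) + 667 = 597 + G)
1/Z(1287 + 1235) = 1/(597 + (1287 + 1235)) = 1/(597 + 2522) = 1/3119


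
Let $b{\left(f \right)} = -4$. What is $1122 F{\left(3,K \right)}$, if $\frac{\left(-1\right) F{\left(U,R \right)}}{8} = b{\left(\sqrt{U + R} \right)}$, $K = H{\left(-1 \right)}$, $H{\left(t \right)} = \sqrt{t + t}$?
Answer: $35904$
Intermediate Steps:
$H{\left(t \right)} = \sqrt{2} \sqrt{t}$ ($H{\left(t \right)} = \sqrt{2 t} = \sqrt{2} \sqrt{t}$)
$K = i \sqrt{2}$ ($K = \sqrt{2} \sqrt{-1} = \sqrt{2} i = i \sqrt{2} \approx 1.4142 i$)
$F{\left(U,R \right)} = 32$ ($F{\left(U,R \right)} = \left(-8\right) \left(-4\right) = 32$)
$1122 F{\left(3,K \right)} = 1122 \cdot 32 = 35904$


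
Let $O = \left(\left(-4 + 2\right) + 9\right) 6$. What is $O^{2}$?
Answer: $1764$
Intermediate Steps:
$O = 42$ ($O = \left(-2 + 9\right) 6 = 7 \cdot 6 = 42$)
$O^{2} = 42^{2} = 1764$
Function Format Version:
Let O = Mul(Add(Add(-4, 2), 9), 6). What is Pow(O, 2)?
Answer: 1764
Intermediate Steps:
O = 42 (O = Mul(Add(-2, 9), 6) = Mul(7, 6) = 42)
Pow(O, 2) = Pow(42, 2) = 1764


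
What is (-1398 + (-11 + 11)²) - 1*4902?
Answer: -6300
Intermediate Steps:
(-1398 + (-11 + 11)²) - 1*4902 = (-1398 + 0²) - 4902 = (-1398 + 0) - 4902 = -1398 - 4902 = -6300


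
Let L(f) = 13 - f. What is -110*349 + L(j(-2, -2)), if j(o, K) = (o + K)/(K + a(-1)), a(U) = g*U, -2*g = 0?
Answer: -38379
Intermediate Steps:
g = 0 (g = -½*0 = 0)
a(U) = 0 (a(U) = 0*U = 0)
j(o, K) = (K + o)/K (j(o, K) = (o + K)/(K + 0) = (K + o)/K)
-110*349 + L(j(-2, -2)) = -110*349 + (13 - (-2 - 2)/(-2)) = -38390 + (13 - (-1)*(-4)/2) = -38390 + (13 - 1*2) = -38390 + (13 - 2) = -38390 + 11 = -38379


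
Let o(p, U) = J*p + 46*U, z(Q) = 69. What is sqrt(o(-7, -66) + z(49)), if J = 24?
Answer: I*sqrt(3135) ≈ 55.991*I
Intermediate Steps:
o(p, U) = 24*p + 46*U
sqrt(o(-7, -66) + z(49)) = sqrt((24*(-7) + 46*(-66)) + 69) = sqrt((-168 - 3036) + 69) = sqrt(-3204 + 69) = sqrt(-3135) = I*sqrt(3135)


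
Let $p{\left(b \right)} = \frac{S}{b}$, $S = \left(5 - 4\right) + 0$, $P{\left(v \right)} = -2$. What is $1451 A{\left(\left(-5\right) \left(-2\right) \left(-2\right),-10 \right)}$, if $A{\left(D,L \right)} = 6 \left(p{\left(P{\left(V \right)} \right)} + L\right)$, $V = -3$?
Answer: $-91413$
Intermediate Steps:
$S = 1$ ($S = 1 + 0 = 1$)
$p{\left(b \right)} = \frac{1}{b}$ ($p{\left(b \right)} = 1 \frac{1}{b} = \frac{1}{b}$)
$A{\left(D,L \right)} = -3 + 6 L$ ($A{\left(D,L \right)} = 6 \left(\frac{1}{-2} + L\right) = 6 \left(- \frac{1}{2} + L\right) = -3 + 6 L$)
$1451 A{\left(\left(-5\right) \left(-2\right) \left(-2\right),-10 \right)} = 1451 \left(-3 + 6 \left(-10\right)\right) = 1451 \left(-3 - 60\right) = 1451 \left(-63\right) = -91413$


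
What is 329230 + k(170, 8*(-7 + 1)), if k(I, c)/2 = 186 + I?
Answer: 329942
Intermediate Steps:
k(I, c) = 372 + 2*I (k(I, c) = 2*(186 + I) = 372 + 2*I)
329230 + k(170, 8*(-7 + 1)) = 329230 + (372 + 2*170) = 329230 + (372 + 340) = 329230 + 712 = 329942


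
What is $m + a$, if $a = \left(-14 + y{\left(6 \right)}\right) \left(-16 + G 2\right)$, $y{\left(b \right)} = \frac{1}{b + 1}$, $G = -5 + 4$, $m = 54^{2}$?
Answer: $\frac{22158}{7} \approx 3165.4$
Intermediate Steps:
$m = 2916$
$G = -1$
$y{\left(b \right)} = \frac{1}{1 + b}$
$a = \frac{1746}{7}$ ($a = \left(-14 + \frac{1}{1 + 6}\right) \left(-16 - 2\right) = \left(-14 + \frac{1}{7}\right) \left(-16 - 2\right) = \left(-14 + \frac{1}{7}\right) \left(-18\right) = \left(- \frac{97}{7}\right) \left(-18\right) = \frac{1746}{7} \approx 249.43$)
$m + a = 2916 + \frac{1746}{7} = \frac{22158}{7}$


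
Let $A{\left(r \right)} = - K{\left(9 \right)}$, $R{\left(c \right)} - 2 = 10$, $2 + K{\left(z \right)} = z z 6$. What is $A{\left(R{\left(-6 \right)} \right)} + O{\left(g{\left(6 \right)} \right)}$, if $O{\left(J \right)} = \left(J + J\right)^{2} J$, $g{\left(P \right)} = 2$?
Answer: $-452$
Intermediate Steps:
$K{\left(z \right)} = -2 + 6 z^{2}$ ($K{\left(z \right)} = -2 + z z 6 = -2 + z^{2} \cdot 6 = -2 + 6 z^{2}$)
$R{\left(c \right)} = 12$ ($R{\left(c \right)} = 2 + 10 = 12$)
$A{\left(r \right)} = -484$ ($A{\left(r \right)} = - (-2 + 6 \cdot 9^{2}) = - (-2 + 6 \cdot 81) = - (-2 + 486) = \left(-1\right) 484 = -484$)
$O{\left(J \right)} = 4 J^{3}$ ($O{\left(J \right)} = \left(2 J\right)^{2} J = 4 J^{2} J = 4 J^{3}$)
$A{\left(R{\left(-6 \right)} \right)} + O{\left(g{\left(6 \right)} \right)} = -484 + 4 \cdot 2^{3} = -484 + 4 \cdot 8 = -484 + 32 = -452$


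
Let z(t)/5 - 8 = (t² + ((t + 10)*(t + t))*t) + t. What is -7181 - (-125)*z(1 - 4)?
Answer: 80319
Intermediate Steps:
z(t) = 40 + 5*t + 5*t² + 10*t²*(10 + t) (z(t) = 40 + 5*((t² + ((t + 10)*(t + t))*t) + t) = 40 + 5*((t² + ((10 + t)*(2*t))*t) + t) = 40 + 5*((t² + (2*t*(10 + t))*t) + t) = 40 + 5*((t² + 2*t²*(10 + t)) + t) = 40 + 5*(t + t² + 2*t²*(10 + t)) = 40 + (5*t + 5*t² + 10*t²*(10 + t)) = 40 + 5*t + 5*t² + 10*t²*(10 + t))
-7181 - (-125)*z(1 - 4) = -7181 - (-125)*(40 + 5*(1 - 4) + 10*(1 - 4)³ + 105*(1 - 4)²) = -7181 - (-125)*(40 + 5*(-3) + 10*(-3)³ + 105*(-3)²) = -7181 - (-125)*(40 - 15 + 10*(-27) + 105*9) = -7181 - (-125)*(40 - 15 - 270 + 945) = -7181 - (-125)*700 = -7181 - 1*(-87500) = -7181 + 87500 = 80319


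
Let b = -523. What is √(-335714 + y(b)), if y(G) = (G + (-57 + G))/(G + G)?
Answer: I*√367308905086/1046 ≈ 579.41*I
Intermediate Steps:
y(G) = (-57 + 2*G)/(2*G) (y(G) = (-57 + 2*G)/((2*G)) = (-57 + 2*G)*(1/(2*G)) = (-57 + 2*G)/(2*G))
√(-335714 + y(b)) = √(-335714 + (-57/2 - 523)/(-523)) = √(-335714 - 1/523*(-1103/2)) = √(-335714 + 1103/1046) = √(-351155741/1046) = I*√367308905086/1046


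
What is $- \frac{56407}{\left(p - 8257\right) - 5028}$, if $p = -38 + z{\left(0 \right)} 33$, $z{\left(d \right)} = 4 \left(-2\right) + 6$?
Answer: $\frac{56407}{13389} \approx 4.2129$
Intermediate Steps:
$z{\left(d \right)} = -2$ ($z{\left(d \right)} = -8 + 6 = -2$)
$p = -104$ ($p = -38 - 66 = -104$)
$- \frac{56407}{\left(p - 8257\right) - 5028} = - \frac{56407}{\left(-104 - 8257\right) - 5028} = - \frac{56407}{-8361 - 5028} = - \frac{56407}{-13389} = \left(-56407\right) \left(- \frac{1}{13389}\right) = \frac{56407}{13389}$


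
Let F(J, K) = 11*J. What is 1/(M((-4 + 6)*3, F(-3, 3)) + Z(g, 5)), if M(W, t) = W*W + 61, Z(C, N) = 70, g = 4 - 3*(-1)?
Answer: 1/167 ≈ 0.0059880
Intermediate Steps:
g = 7 (g = 4 + 3 = 7)
M(W, t) = 61 + W**2 (M(W, t) = W**2 + 61 = 61 + W**2)
1/(M((-4 + 6)*3, F(-3, 3)) + Z(g, 5)) = 1/((61 + ((-4 + 6)*3)**2) + 70) = 1/((61 + (2*3)**2) + 70) = 1/((61 + 6**2) + 70) = 1/((61 + 36) + 70) = 1/(97 + 70) = 1/167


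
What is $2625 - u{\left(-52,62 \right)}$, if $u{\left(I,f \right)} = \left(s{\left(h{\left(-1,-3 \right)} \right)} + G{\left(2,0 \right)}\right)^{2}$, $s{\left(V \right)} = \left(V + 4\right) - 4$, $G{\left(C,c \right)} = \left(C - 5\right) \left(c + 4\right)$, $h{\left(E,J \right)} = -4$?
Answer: $2369$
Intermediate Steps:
$G{\left(C,c \right)} = \left(-5 + C\right) \left(4 + c\right)$
$s{\left(V \right)} = V$ ($s{\left(V \right)} = \left(4 + V\right) - 4 = V$)
$u{\left(I,f \right)} = 256$ ($u{\left(I,f \right)} = \left(-4 + \left(-20 - 0 + 4 \cdot 2 + 2 \cdot 0\right)\right)^{2} = \left(-4 + \left(-20 + 0 + 8 + 0\right)\right)^{2} = \left(-4 - 12\right)^{2} = \left(-16\right)^{2} = 256$)
$2625 - u{\left(-52,62 \right)} = 2625 - 256 = 2369$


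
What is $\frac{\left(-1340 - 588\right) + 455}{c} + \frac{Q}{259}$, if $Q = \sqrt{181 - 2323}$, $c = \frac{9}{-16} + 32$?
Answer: $- \frac{23568}{503} + \frac{3 i \sqrt{238}}{259} \approx -46.855 + 0.17869 i$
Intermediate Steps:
$c = \frac{503}{16}$ ($c = 9 \left(- \frac{1}{16}\right) + 32 = - \frac{9}{16} + 32 = \frac{503}{16} \approx 31.438$)
$Q = 3 i \sqrt{238}$ ($Q = \sqrt{-2142} = 3 i \sqrt{238} \approx 46.282 i$)
$\frac{\left(-1340 - 588\right) + 455}{c} + \frac{Q}{259} = \frac{\left(-1340 - 588\right) + 455}{\frac{503}{16}} + \frac{3 i \sqrt{238}}{259} = \left(-1928 + 455\right) \frac{16}{503} + 3 i \sqrt{238} \cdot \frac{1}{259} = \left(-1473\right) \frac{16}{503} + \frac{3 i \sqrt{238}}{259} = - \frac{23568}{503} + \frac{3 i \sqrt{238}}{259}$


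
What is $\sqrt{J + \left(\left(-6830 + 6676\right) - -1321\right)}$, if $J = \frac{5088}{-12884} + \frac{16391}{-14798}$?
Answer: $\frac{\sqrt{54038432168058698}}{6809194} \approx 34.139$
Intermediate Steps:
$J = - \frac{71618467}{47664358}$ ($J = 5088 \left(- \frac{1}{12884}\right) + 16391 \left(- \frac{1}{14798}\right) = - \frac{1272}{3221} - \frac{16391}{14798} = - \frac{71618467}{47664358} \approx -1.5026$)
$\sqrt{J + \left(\left(-6830 + 6676\right) - -1321\right)} = \sqrt{- \frac{71618467}{47664358} + \left(\left(-6830 + 6676\right) - -1321\right)} = \sqrt{- \frac{71618467}{47664358} + \left(-154 + 1321\right)} = \sqrt{- \frac{71618467}{47664358} + 1167} = \sqrt{\frac{55552687319}{47664358}} = \frac{\sqrt{54038432168058698}}{6809194}$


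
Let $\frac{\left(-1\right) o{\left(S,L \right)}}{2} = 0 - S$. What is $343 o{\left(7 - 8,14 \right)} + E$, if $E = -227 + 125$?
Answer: $-788$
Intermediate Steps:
$o{\left(S,L \right)} = 2 S$ ($o{\left(S,L \right)} = - 2 \left(0 - S\right) = - 2 \left(- S\right) = 2 S$)
$E = -102$
$343 o{\left(7 - 8,14 \right)} + E = 343 \cdot 2 \left(7 - 8\right) - 102 = 343 \cdot 2 \left(-1\right) - 102 = 343 \left(-2\right) - 102 = -686 - 102 = -788$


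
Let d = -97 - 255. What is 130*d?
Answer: -45760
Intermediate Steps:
d = -352
130*d = 130*(-352) = -45760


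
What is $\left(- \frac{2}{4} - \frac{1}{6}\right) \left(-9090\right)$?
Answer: $6060$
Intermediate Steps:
$\left(- \frac{2}{4} - \frac{1}{6}\right) \left(-9090\right) = \left(\left(-2\right) \frac{1}{4} - \frac{1}{6}\right) \left(-9090\right) = \left(- \frac{1}{2} - \frac{1}{6}\right) \left(-9090\right) = \left(- \frac{2}{3}\right) \left(-9090\right) = 6060$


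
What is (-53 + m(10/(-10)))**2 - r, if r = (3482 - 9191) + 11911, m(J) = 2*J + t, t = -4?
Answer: -2721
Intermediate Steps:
m(J) = -4 + 2*J (m(J) = 2*J - 4 = -4 + 2*J)
r = 6202 (r = -5709 + 11911 = 6202)
(-53 + m(10/(-10)))**2 - r = (-53 + (-4 + 2*(10/(-10))))**2 - 1*6202 = (-53 + (-4 + 2*(10*(-1/10))))**2 - 6202 = (-53 + (-4 + 2*(-1)))**2 - 6202 = (-53 + (-4 - 2))**2 - 6202 = (-53 - 6)**2 - 6202 = (-59)**2 - 6202 = 3481 - 6202 = -2721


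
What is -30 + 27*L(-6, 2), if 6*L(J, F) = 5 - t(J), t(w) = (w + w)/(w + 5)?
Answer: -123/2 ≈ -61.500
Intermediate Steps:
t(w) = 2*w/(5 + w) (t(w) = (2*w)/(5 + w) = 2*w/(5 + w))
L(J, F) = ⅚ - J/(3*(5 + J)) (L(J, F) = (5 - 2*J/(5 + J))/6 = ⅚ - J/(3*(5 + J)))
-30 + 27*L(-6, 2) = -30 + 27*((25 + 3*(-6))/(6*(5 - 6))) = -30 + 27*((⅙)*(25 - 18)/(-1)) = -30 + 27*((⅙)*(-1)*7) = -30 + 27*(-7/6) = -30 - 63/2 = -123/2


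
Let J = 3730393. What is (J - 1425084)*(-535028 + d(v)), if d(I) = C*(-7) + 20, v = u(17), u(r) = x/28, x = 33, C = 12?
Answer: -1233552403428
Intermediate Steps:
u(r) = 33/28
v = 33/28 ≈ 1.1786
d(I) = -64 (d(I) = 12*(-7) + 20 = -84 + 20 = -64)
(J - 1425084)*(-535028 + d(v)) = (3730393 - 1425084)*(-535028 - 64) = 2305309*(-535092) = -1233552403428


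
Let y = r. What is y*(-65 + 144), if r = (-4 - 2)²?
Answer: 2844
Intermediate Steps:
r = 36 (r = (-6)² = 36)
y = 36
y*(-65 + 144) = 36*(-65 + 144) = 36*79 = 2844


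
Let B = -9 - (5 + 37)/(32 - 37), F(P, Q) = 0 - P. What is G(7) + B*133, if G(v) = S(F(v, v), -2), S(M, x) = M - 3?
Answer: -449/5 ≈ -89.800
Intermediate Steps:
F(P, Q) = -P
B = -⅗ (B = -9 - 42/(-5) = -9 - 42*(-1)/5 = -9 - 1*(-42/5) = -9 + 42/5 = -⅗ ≈ -0.60000)
S(M, x) = -3 + M
G(v) = -3 - v
G(7) + B*133 = (-3 - 1*7) - ⅗*133 = (-3 - 7) - 399/5 = -10 - 399/5 = -449/5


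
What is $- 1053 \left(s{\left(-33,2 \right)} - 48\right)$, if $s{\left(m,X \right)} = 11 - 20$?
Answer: $60021$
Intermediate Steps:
$s{\left(m,X \right)} = -9$ ($s{\left(m,X \right)} = 11 - 20 = -9$)
$- 1053 \left(s{\left(-33,2 \right)} - 48\right) = - 1053 \left(-9 - 48\right) = \left(-1053\right) \left(-57\right) = 60021$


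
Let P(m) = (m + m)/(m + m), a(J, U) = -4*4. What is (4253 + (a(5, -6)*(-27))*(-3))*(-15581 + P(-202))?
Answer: -46070060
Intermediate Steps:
a(J, U) = -16
P(m) = 1 (P(m) = (2*m)/((2*m)) = (2*m)*(1/(2*m)) = 1)
(4253 + (a(5, -6)*(-27))*(-3))*(-15581 + P(-202)) = (4253 - 16*(-27)*(-3))*(-15581 + 1) = (4253 + 432*(-3))*(-15580) = (4253 - 1296)*(-15580) = 2957*(-15580) = -46070060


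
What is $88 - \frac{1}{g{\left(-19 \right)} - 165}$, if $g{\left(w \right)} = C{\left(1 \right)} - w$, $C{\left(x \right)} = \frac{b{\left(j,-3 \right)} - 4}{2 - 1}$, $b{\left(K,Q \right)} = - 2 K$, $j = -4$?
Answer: $\frac{12497}{142} \approx 88.007$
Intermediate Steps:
$C{\left(x \right)} = 4$ ($C{\left(x \right)} = \frac{\left(-2\right) \left(-4\right) - 4}{2 - 1} = \frac{8 - 4}{1} = 4 \cdot 1 = 4$)
$g{\left(w \right)} = 4 - w$
$88 - \frac{1}{g{\left(-19 \right)} - 165} = 88 - \frac{1}{\left(4 - -19\right) - 165} = 88 - \frac{1}{\left(4 + 19\right) - 165} = 88 - \frac{1}{23 - 165} = 88 - \frac{1}{-142} = 88 - - \frac{1}{142} = 88 + \frac{1}{142} = \frac{12497}{142}$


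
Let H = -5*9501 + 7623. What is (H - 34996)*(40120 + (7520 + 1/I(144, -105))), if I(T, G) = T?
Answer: -256837567679/72 ≈ -3.5672e+9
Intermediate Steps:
H = -39882 (H = -47505 + 7623 = -39882)
(H - 34996)*(40120 + (7520 + 1/I(144, -105))) = (-39882 - 34996)*(40120 + (7520 + 1/144)) = -74878*(40120 + (7520 + 1/144)) = -74878*(40120 + 1082881/144) = -74878*6860161/144 = -256837567679/72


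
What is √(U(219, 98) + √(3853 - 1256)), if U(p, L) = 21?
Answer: √(21 + 7*√53) ≈ 8.4830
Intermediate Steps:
√(U(219, 98) + √(3853 - 1256)) = √(21 + √(3853 - 1256)) = √(21 + √2597) = √(21 + 7*√53)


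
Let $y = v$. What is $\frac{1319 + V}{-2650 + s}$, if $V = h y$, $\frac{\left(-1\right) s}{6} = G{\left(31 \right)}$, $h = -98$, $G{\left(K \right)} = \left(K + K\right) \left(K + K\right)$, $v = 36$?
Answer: $\frac{2209}{25714} \approx 0.085907$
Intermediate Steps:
$G{\left(K \right)} = 4 K^{2}$ ($G{\left(K \right)} = 2 K 2 K = 4 K^{2}$)
$y = 36$
$s = -23064$ ($s = - 6 \cdot 4 \cdot 31^{2} = - 6 \cdot 4 \cdot 961 = \left(-6\right) 3844 = -23064$)
$V = -3528$ ($V = \left(-98\right) 36 = -3528$)
$\frac{1319 + V}{-2650 + s} = \frac{1319 - 3528}{-2650 - 23064} = - \frac{2209}{-25714} = \left(-2209\right) \left(- \frac{1}{25714}\right) = \frac{2209}{25714}$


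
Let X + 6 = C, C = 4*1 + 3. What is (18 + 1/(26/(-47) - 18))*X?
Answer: 15649/872 ≈ 17.946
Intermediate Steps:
C = 7 (C = 4 + 3 = 7)
X = 1 (X = -6 + 7 = 1)
(18 + 1/(26/(-47) - 18))*X = (18 + 1/(26/(-47) - 18))*1 = (18 + 1/(26*(-1/47) - 18))*1 = (18 + 1/(-26/47 - 18))*1 = (18 + 1/(-872/47))*1 = (18 - 47/872)*1 = (15649/872)*1 = 15649/872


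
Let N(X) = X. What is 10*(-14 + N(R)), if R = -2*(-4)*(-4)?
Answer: -460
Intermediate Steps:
R = -32 (R = 8*(-4) = -32)
10*(-14 + N(R)) = 10*(-14 - 32) = 10*(-46) = -460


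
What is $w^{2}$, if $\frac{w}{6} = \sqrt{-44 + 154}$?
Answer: $3960$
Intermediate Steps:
$w = 6 \sqrt{110}$ ($w = 6 \sqrt{-44 + 154} = 6 \sqrt{110} \approx 62.929$)
$w^{2} = \left(6 \sqrt{110}\right)^{2} = 3960$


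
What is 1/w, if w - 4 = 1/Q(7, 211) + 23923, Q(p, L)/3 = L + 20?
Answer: 693/16581412 ≈ 4.1794e-5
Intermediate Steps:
Q(p, L) = 60 + 3*L (Q(p, L) = 3*(L + 20) = 3*(20 + L) = 60 + 3*L)
w = 16581412/693 (w = 4 + (1/(60 + 3*211) + 23923) = 4 + (1/(60 + 633) + 23923) = 4 + (1/693 + 23923) = 4 + 16578640/693 = 16581412/693 ≈ 23927.)
1/w = 1/(16581412/693) = 693/16581412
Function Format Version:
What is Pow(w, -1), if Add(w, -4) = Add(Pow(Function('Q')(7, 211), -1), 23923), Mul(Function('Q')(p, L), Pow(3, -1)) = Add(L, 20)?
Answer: Rational(693, 16581412) ≈ 4.1794e-5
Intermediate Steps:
Function('Q')(p, L) = Add(60, Mul(3, L)) (Function('Q')(p, L) = Mul(3, Add(L, 20)) = Mul(3, Add(20, L)) = Add(60, Mul(3, L)))
w = Rational(16581412, 693) (w = Add(4, Add(Pow(Add(60, Mul(3, 211)), -1), 23923)) = Add(4, Add(Pow(Add(60, 633), -1), 23923)) = Add(4, Add(Pow(693, -1), 23923)) = Add(4, Add(Rational(1, 693), 23923)) = Add(4, Rational(16578640, 693)) = Rational(16581412, 693) ≈ 23927.)
Pow(w, -1) = Pow(Rational(16581412, 693), -1) = Rational(693, 16581412)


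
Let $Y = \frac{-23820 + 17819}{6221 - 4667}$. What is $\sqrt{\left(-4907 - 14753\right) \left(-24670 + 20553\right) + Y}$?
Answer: $\frac{\sqrt{195463822995966}}{1554} \approx 8996.7$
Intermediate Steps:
$Y = - \frac{6001}{1554} \approx -3.8616$
$\sqrt{\left(-4907 - 14753\right) \left(-24670 + 20553\right) + Y} = \sqrt{\left(-4907 - 14753\right) \left(-24670 + 20553\right) - \frac{6001}{1554}} = \sqrt{\left(-19660\right) \left(-4117\right) - \frac{6001}{1554}} = \sqrt{80940220 - \frac{6001}{1554}} = \sqrt{\frac{125781095879}{1554}} = \frac{\sqrt{195463822995966}}{1554}$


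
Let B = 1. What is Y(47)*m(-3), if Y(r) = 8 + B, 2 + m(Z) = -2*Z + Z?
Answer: 9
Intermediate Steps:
m(Z) = -2 - Z (m(Z) = -2 + (-2*Z + Z) = -2 - Z)
Y(r) = 9 (Y(r) = 8 + 1 = 9)
Y(47)*m(-3) = 9*(-2 - 1*(-3)) = 9*(-2 + 3) = 9*1 = 9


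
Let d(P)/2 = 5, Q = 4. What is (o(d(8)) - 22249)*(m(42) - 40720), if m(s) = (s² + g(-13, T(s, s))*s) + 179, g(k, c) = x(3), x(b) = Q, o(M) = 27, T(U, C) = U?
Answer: 857969198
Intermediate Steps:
d(P) = 10 (d(P) = 2*5 = 10)
x(b) = 4
g(k, c) = 4
m(s) = 179 + s² + 4*s (m(s) = (s² + 4*s) + 179 = 179 + s² + 4*s)
(o(d(8)) - 22249)*(m(42) - 40720) = (27 - 22249)*((179 + 42² + 4*42) - 40720) = -22222*((179 + 1764 + 168) - 40720) = -22222*(2111 - 40720) = -22222*(-38609) = 857969198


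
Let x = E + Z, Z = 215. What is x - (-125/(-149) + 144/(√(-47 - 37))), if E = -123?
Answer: 13583/149 + 24*I*√21/7 ≈ 91.161 + 15.712*I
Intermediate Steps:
x = 92 (x = -123 + 215 = 92)
x - (-125/(-149) + 144/(√(-47 - 37))) = 92 - (-125/(-149) + 144/(√(-47 - 37))) = 92 - (-125*(-1/149) + 144/(√(-84))) = 92 - (125/149 + 144/((2*I*√21))) = 92 - (125/149 + 144*(-I*√21/42)) = 92 - (125/149 - 24*I*√21/7) = 92 + (-125/149 + 24*I*√21/7) = 13583/149 + 24*I*√21/7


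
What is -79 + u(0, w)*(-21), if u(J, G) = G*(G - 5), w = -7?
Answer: -1843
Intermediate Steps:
u(J, G) = G*(-5 + G)
-79 + u(0, w)*(-21) = -79 - 7*(-5 - 7)*(-21) = -79 - 7*(-12)*(-21) = -79 + 84*(-21) = -79 - 1764 = -1843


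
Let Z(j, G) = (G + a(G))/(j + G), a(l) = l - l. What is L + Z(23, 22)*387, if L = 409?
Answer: 2991/5 ≈ 598.20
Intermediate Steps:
a(l) = 0
Z(j, G) = G/(G + j) (Z(j, G) = (G + 0)/(j + G) = G/(G + j))
L + Z(23, 22)*387 = 409 + (22/(22 + 23))*387 = 409 + (22/45)*387 = 409 + 946/5 = 2991/5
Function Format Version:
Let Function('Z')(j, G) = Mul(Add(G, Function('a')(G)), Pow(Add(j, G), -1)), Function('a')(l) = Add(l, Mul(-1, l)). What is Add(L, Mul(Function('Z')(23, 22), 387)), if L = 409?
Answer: Rational(2991, 5) ≈ 598.20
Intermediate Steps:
Function('a')(l) = 0
Function('Z')(j, G) = Mul(G, Pow(Add(G, j), -1)) (Function('Z')(j, G) = Mul(Add(G, 0), Pow(Add(j, G), -1)) = Mul(G, Pow(Add(G, j), -1)))
Add(L, Mul(Function('Z')(23, 22), 387)) = Add(409, Mul(Mul(22, Pow(Add(22, 23), -1)), 387)) = Add(409, Mul(Mul(22, Pow(45, -1)), 387)) = Add(409, Mul(Mul(22, Rational(1, 45)), 387)) = Add(409, Mul(Rational(22, 45), 387)) = Add(409, Rational(946, 5)) = Rational(2991, 5)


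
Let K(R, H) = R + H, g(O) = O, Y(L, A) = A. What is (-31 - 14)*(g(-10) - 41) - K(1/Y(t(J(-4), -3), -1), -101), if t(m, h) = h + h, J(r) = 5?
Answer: 2397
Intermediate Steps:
t(m, h) = 2*h
K(R, H) = H + R
(-31 - 14)*(g(-10) - 41) - K(1/Y(t(J(-4), -3), -1), -101) = (-31 - 14)*(-10 - 41) - (-101 + 1/(-1)) = -45*(-51) - (-101 - 1) = 2295 - 1*(-102) = 2295 + 102 = 2397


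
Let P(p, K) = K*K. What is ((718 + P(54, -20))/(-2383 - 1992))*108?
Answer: -120744/4375 ≈ -27.599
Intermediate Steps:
P(p, K) = K**2
((718 + P(54, -20))/(-2383 - 1992))*108 = ((718 + (-20)**2)/(-2383 - 1992))*108 = ((718 + 400)/(-4375))*108 = (1118*(-1/4375))*108 = -1118/4375*108 = -120744/4375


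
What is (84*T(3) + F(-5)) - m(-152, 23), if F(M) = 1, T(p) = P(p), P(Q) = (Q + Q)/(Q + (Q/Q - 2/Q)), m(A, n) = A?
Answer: 1521/5 ≈ 304.20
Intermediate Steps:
P(Q) = 2*Q/(1 + Q - 2/Q) (P(Q) = (2*Q)/(Q + (1 - 2/Q)) = (2*Q)/(1 + Q - 2/Q) = 2*Q/(1 + Q - 2/Q))
T(p) = 2*p**2/(-2 + p + p**2)
(84*T(3) + F(-5)) - m(-152, 23) = (84*(2*3**2/(-2 + 3 + 3**2)) + 1) - 1*(-152) = (84*(2*9/(-2 + 3 + 9)) + 1) + 152 = (84*(2*9/10) + 1) + 152 = (84*(2*9*(1/10)) + 1) + 152 = (84*(9/5) + 1) + 152 = (756/5 + 1) + 152 = 761/5 + 152 = 1521/5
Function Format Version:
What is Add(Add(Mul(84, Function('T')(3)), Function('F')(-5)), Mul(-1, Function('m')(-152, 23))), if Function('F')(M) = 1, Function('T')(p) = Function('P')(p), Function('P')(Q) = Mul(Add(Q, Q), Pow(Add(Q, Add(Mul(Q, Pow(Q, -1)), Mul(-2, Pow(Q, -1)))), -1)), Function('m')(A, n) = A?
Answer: Rational(1521, 5) ≈ 304.20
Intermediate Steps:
Function('P')(Q) = Mul(2, Q, Pow(Add(1, Q, Mul(-2, Pow(Q, -1))), -1)) (Function('P')(Q) = Mul(Mul(2, Q), Pow(Add(Q, Add(1, Mul(-2, Pow(Q, -1)))), -1)) = Mul(Mul(2, Q), Pow(Add(1, Q, Mul(-2, Pow(Q, -1))), -1)) = Mul(2, Q, Pow(Add(1, Q, Mul(-2, Pow(Q, -1))), -1)))
Function('T')(p) = Mul(2, Pow(p, 2), Pow(Add(-2, p, Pow(p, 2)), -1))
Add(Add(Mul(84, Function('T')(3)), Function('F')(-5)), Mul(-1, Function('m')(-152, 23))) = Add(Add(Mul(84, Mul(2, Pow(3, 2), Pow(Add(-2, 3, Pow(3, 2)), -1))), 1), Mul(-1, -152)) = Add(Add(Mul(84, Mul(2, 9, Pow(Add(-2, 3, 9), -1))), 1), 152) = Add(Add(Mul(84, Mul(2, 9, Pow(10, -1))), 1), 152) = Add(Add(Mul(84, Mul(2, 9, Rational(1, 10))), 1), 152) = Add(Add(Mul(84, Rational(9, 5)), 1), 152) = Add(Add(Rational(756, 5), 1), 152) = Add(Rational(761, 5), 152) = Rational(1521, 5)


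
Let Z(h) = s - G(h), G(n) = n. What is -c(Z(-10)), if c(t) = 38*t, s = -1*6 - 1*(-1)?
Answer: -190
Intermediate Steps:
s = -5 (s = -6 + 1 = -5)
Z(h) = -5 - h
-c(Z(-10)) = -38*(-5 - 1*(-10)) = -38*(-5 + 10) = -38*5 = -1*190 = -190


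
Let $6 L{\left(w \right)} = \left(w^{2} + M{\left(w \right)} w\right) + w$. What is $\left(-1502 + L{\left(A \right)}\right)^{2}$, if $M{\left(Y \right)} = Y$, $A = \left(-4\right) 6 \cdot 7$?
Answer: $62062884$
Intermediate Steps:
$A = -168$ ($A = \left(-24\right) 7 = -168$)
$L{\left(w \right)} = \frac{w^{2}}{3} + \frac{w}{6}$ ($L{\left(w \right)} = \frac{\left(w^{2} + w w\right) + w}{6} = \frac{\left(w^{2} + w^{2}\right) + w}{6} = \frac{2 w^{2} + w}{6} = \frac{w + 2 w^{2}}{6} = \frac{w^{2}}{3} + \frac{w}{6}$)
$\left(-1502 + L{\left(A \right)}\right)^{2} = \left(-1502 + \frac{1}{6} \left(-168\right) \left(1 + 2 \left(-168\right)\right)\right)^{2} = \left(-1502 + \frac{1}{6} \left(-168\right) \left(1 - 336\right)\right)^{2} = \left(-1502 + \frac{1}{6} \left(-168\right) \left(-335\right)\right)^{2} = \left(-1502 + 9380\right)^{2} = 7878^{2} = 62062884$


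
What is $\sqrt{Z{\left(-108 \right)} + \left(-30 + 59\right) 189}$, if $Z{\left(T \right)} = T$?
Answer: $3 \sqrt{597} \approx 73.301$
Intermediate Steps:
$\sqrt{Z{\left(-108 \right)} + \left(-30 + 59\right) 189} = \sqrt{-108 + \left(-30 + 59\right) 189} = \sqrt{-108 + 29 \cdot 189} = \sqrt{-108 + 5481} = \sqrt{5373} = 3 \sqrt{597}$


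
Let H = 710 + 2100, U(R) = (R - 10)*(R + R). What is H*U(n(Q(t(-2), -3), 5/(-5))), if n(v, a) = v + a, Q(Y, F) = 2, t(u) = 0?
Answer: -50580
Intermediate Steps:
n(v, a) = a + v
U(R) = 2*R*(-10 + R) (U(R) = (-10 + R)*(2*R) = 2*R*(-10 + R))
H = 2810
H*U(n(Q(t(-2), -3), 5/(-5))) = 2810*(2*(5/(-5) + 2)*(-10 + (5/(-5) + 2))) = 2810*(2*(5*(-⅕) + 2)*(-10 + (5*(-⅕) + 2))) = 2810*(2*(-1 + 2)*(-10 + (-1 + 2))) = 2810*(2*1*(-10 + 1)) = 2810*(2*1*(-9)) = 2810*(-18) = -50580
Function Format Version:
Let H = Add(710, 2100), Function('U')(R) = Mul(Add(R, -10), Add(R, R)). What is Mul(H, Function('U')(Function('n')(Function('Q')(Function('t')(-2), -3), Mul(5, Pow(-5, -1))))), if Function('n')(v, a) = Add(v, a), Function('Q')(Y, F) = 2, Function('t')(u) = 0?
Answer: -50580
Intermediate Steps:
Function('n')(v, a) = Add(a, v)
Function('U')(R) = Mul(2, R, Add(-10, R)) (Function('U')(R) = Mul(Add(-10, R), Mul(2, R)) = Mul(2, R, Add(-10, R)))
H = 2810
Mul(H, Function('U')(Function('n')(Function('Q')(Function('t')(-2), -3), Mul(5, Pow(-5, -1))))) = Mul(2810, Mul(2, Add(Mul(5, Pow(-5, -1)), 2), Add(-10, Add(Mul(5, Pow(-5, -1)), 2)))) = Mul(2810, Mul(2, Add(Mul(5, Rational(-1, 5)), 2), Add(-10, Add(Mul(5, Rational(-1, 5)), 2)))) = Mul(2810, Mul(2, Add(-1, 2), Add(-10, Add(-1, 2)))) = Mul(2810, Mul(2, 1, Add(-10, 1))) = Mul(2810, Mul(2, 1, -9)) = Mul(2810, -18) = -50580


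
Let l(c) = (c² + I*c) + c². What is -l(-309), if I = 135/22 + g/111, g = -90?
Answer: -154103553/814 ≈ -1.8932e+5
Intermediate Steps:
I = 4335/814 (I = 135/22 - 90/111 = 135*(1/22) - 90*1/111 = 135/22 - 30/37 = 4335/814 ≈ 5.3256)
l(c) = 2*c² + 4335*c/814 (l(c) = (c² + 4335*c/814) + c² = 2*c² + 4335*c/814)
-l(-309) = -(-309)*(4335 + 1628*(-309))/814 = -(-309)*(4335 - 503052)/814 = -(-309)*(-498717)/814 = -1*154103553/814 = -154103553/814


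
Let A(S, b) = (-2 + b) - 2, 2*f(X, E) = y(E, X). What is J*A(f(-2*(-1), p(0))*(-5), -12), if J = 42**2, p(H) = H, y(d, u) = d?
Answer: -28224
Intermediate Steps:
f(X, E) = E/2
A(S, b) = -4 + b
J = 1764
J*A(f(-2*(-1), p(0))*(-5), -12) = 1764*(-4 - 12) = 1764*(-16) = -28224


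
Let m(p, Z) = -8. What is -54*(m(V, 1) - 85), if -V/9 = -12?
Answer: 5022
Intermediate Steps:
V = 108 (V = -9*(-12) = 108)
-54*(m(V, 1) - 85) = -54*(-8 - 85) = -54*(-93) = 5022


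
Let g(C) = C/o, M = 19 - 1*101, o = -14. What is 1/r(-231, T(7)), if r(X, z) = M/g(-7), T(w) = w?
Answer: -1/164 ≈ -0.0060976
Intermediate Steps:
M = -82 (M = 19 - 101 = -82)
g(C) = -C/14 (g(C) = C/(-14) = C*(-1/14) = -C/14)
r(X, z) = -164 (r(X, z) = -82/((-1/14*(-7))) = -82/½ = -82*2 = -164)
1/r(-231, T(7)) = 1/(-164) = -1/164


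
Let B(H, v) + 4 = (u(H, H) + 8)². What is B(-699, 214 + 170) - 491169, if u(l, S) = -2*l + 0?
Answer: 1485663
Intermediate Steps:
u(l, S) = -2*l
B(H, v) = -4 + (8 - 2*H)² (B(H, v) = -4 + (-2*H + 8)² = -4 + (8 - 2*H)²)
B(-699, 214 + 170) - 491169 = (-4 + 4*(-4 - 699)²) - 491169 = (-4 + 4*(-703)²) - 491169 = (-4 + 4*494209) - 491169 = (-4 + 1976836) - 491169 = 1976832 - 491169 = 1485663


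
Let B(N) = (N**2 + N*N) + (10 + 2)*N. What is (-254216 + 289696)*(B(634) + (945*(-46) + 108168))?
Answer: 31088214640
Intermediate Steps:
B(N) = 2*N**2 + 12*N (B(N) = (N**2 + N**2) + 12*N = 2*N**2 + 12*N)
(-254216 + 289696)*(B(634) + (945*(-46) + 108168)) = (-254216 + 289696)*(2*634*(6 + 634) + (945*(-46) + 108168)) = 35480*(2*634*640 + (-43470 + 108168)) = 35480*(811520 + 64698) = 35480*876218 = 31088214640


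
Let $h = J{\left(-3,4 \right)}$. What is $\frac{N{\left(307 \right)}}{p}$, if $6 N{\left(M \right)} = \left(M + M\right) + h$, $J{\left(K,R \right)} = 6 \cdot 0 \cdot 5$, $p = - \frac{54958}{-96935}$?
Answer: $\frac{29759045}{164874} \approx 180.5$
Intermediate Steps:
$p = \frac{54958}{96935}$ ($p = \left(-54958\right) \left(- \frac{1}{96935}\right) = \frac{54958}{96935} \approx 0.56696$)
$J{\left(K,R \right)} = 0$ ($J{\left(K,R \right)} = 0 \cdot 5 = 0$)
$h = 0$
$N{\left(M \right)} = \frac{M}{3}$ ($N{\left(M \right)} = \frac{\left(M + M\right) + 0}{6} = \frac{2 M + 0}{6} = \frac{2 M}{6} = \frac{M}{3}$)
$\frac{N{\left(307 \right)}}{p} = \frac{\frac{1}{3} \cdot 307}{\frac{54958}{96935}} = \frac{307}{3} \cdot \frac{96935}{54958} = \frac{29759045}{164874}$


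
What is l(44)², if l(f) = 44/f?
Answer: 1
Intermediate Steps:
l(44)² = (44/44)² = (44*(1/44))² = 1² = 1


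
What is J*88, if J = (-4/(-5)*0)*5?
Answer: 0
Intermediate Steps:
J = 0 (J = (-4*(-⅕)*0)*5 = ((⅘)*0)*5 = 0*5 = 0)
J*88 = 0*88 = 0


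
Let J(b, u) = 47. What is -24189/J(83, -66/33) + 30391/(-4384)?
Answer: -107472953/206048 ≈ -521.59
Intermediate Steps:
-24189/J(83, -66/33) + 30391/(-4384) = -24189/47 + 30391/(-4384) = -24189*1/47 + 30391*(-1/4384) = -24189/47 - 30391/4384 = -107472953/206048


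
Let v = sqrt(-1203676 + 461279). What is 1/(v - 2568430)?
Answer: -2568430/6596833407297 - I*sqrt(742397)/6596833407297 ≈ -3.8934e-7 - 1.3061e-10*I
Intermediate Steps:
v = I*sqrt(742397) (v = sqrt(-742397) = I*sqrt(742397) ≈ 861.63*I)
1/(v - 2568430) = 1/(I*sqrt(742397) - 2568430) = 1/(-2568430 + I*sqrt(742397))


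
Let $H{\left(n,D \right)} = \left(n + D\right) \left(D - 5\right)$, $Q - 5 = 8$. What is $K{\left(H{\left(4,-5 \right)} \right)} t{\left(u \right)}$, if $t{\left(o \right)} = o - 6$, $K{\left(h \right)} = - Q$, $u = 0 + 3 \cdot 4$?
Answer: $-78$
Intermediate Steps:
$Q = 13$ ($Q = 5 + 8 = 13$)
$u = 12$ ($u = 0 + 12 = 12$)
$H{\left(n,D \right)} = \left(-5 + D\right) \left(D + n\right)$ ($H{\left(n,D \right)} = \left(D + n\right) \left(-5 + D\right) = \left(-5 + D\right) \left(D + n\right)$)
$K{\left(h \right)} = -13$ ($K{\left(h \right)} = \left(-1\right) 13 = -13$)
$t{\left(o \right)} = -6 + o$ ($t{\left(o \right)} = o - 6 = -6 + o$)
$K{\left(H{\left(4,-5 \right)} \right)} t{\left(u \right)} = - 13 \left(-6 + 12\right) = \left(-13\right) 6 = -78$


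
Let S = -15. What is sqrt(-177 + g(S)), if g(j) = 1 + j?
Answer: I*sqrt(191) ≈ 13.82*I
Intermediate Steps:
sqrt(-177 + g(S)) = sqrt(-177 + (1 - 15)) = sqrt(-177 - 14) = sqrt(-191) = I*sqrt(191)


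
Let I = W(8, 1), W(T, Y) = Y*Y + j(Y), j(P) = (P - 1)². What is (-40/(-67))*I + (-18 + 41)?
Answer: 1581/67 ≈ 23.597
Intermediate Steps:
j(P) = (-1 + P)²
W(T, Y) = Y² + (-1 + Y)² (W(T, Y) = Y*Y + (-1 + Y)² = Y² + (-1 + Y)²)
I = 1 (I = 1² + (-1 + 1)² = 1 + 0² = 1 + 0 = 1)
(-40/(-67))*I + (-18 + 41) = -40/(-67)*1 + (-18 + 41) = -40*(-1/67)*1 + 23 = (40/67)*1 + 23 = 40/67 + 23 = 1581/67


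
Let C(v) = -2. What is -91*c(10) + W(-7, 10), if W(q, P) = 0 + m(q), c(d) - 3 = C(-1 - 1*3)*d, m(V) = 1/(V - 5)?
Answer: 18563/12 ≈ 1546.9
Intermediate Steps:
m(V) = 1/(-5 + V)
c(d) = 3 - 2*d
W(q, P) = 1/(-5 + q) (W(q, P) = 0 + 1/(-5 + q) = 1/(-5 + q))
-91*c(10) + W(-7, 10) = -91*(3 - 2*10) + 1/(-5 - 7) = -91*(3 - 20) + 1/(-12) = -91*(-17) - 1/12 = 1547 - 1/12 = 18563/12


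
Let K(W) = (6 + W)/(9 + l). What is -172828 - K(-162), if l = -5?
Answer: -172789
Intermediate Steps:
K(W) = 3/2 + W/4 (K(W) = (6 + W)/(9 - 5) = (6 + W)/4 = (6 + W)*(1/4) = 3/2 + W/4)
-172828 - K(-162) = -172828 - (3/2 + (1/4)*(-162)) = -172828 - (3/2 - 81/2) = -172828 - 1*(-39) = -172828 + 39 = -172789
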